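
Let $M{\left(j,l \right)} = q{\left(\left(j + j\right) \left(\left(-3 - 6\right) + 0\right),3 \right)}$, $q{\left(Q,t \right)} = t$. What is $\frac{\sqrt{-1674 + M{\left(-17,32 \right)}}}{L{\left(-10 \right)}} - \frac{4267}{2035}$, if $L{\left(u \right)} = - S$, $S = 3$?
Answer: $- \frac{4267}{2035} - \frac{i \sqrt{1671}}{3} \approx -2.0968 - 13.626 i$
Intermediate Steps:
$L{\left(u \right)} = -3$ ($L{\left(u \right)} = \left(-1\right) 3 = -3$)
$M{\left(j,l \right)} = 3$
$\frac{\sqrt{-1674 + M{\left(-17,32 \right)}}}{L{\left(-10 \right)}} - \frac{4267}{2035} = \frac{\sqrt{-1674 + 3}}{-3} - \frac{4267}{2035} = \sqrt{-1671} \left(- \frac{1}{3}\right) - \frac{4267}{2035} = i \sqrt{1671} \left(- \frac{1}{3}\right) - \frac{4267}{2035} = - \frac{i \sqrt{1671}}{3} - \frac{4267}{2035} = - \frac{4267}{2035} - \frac{i \sqrt{1671}}{3}$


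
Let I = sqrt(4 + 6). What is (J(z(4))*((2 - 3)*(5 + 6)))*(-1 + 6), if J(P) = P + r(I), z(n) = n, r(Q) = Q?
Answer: -220 - 55*sqrt(10) ≈ -393.93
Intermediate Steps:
I = sqrt(10) ≈ 3.1623
J(P) = P + sqrt(10)
(J(z(4))*((2 - 3)*(5 + 6)))*(-1 + 6) = ((4 + sqrt(10))*((2 - 3)*(5 + 6)))*(-1 + 6) = ((4 + sqrt(10))*(-1*11))*5 = ((4 + sqrt(10))*(-11))*5 = (-44 - 11*sqrt(10))*5 = -220 - 55*sqrt(10)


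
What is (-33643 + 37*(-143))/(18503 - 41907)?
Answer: 19467/11702 ≈ 1.6636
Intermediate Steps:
(-33643 + 37*(-143))/(18503 - 41907) = (-33643 - 5291)/(-23404) = -38934*(-1/23404) = 19467/11702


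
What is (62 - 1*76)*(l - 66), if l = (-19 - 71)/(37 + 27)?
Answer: 15099/16 ≈ 943.69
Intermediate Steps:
l = -45/32 (l = -90/64 = -90*1/64 = -45/32 ≈ -1.4063)
(62 - 1*76)*(l - 66) = (62 - 1*76)*(-45/32 - 66) = (62 - 76)*(-2157/32) = -14*(-2157/32) = 15099/16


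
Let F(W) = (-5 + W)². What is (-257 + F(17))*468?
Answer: -52884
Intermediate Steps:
(-257 + F(17))*468 = (-257 + (-5 + 17)²)*468 = (-257 + 12²)*468 = (-257 + 144)*468 = -113*468 = -52884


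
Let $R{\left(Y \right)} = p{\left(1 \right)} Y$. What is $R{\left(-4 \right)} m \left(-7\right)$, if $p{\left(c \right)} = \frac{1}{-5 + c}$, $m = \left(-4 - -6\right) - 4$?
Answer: $14$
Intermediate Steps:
$m = -2$ ($m = \left(-4 + 6\right) - 4 = 2 - 4 = -2$)
$R{\left(Y \right)} = - \frac{Y}{4}$ ($R{\left(Y \right)} = \frac{Y}{-5 + 1} = \frac{Y}{-4} = - \frac{Y}{4}$)
$R{\left(-4 \right)} m \left(-7\right) = \left(- \frac{1}{4}\right) \left(-4\right) \left(-2\right) \left(-7\right) = 1 \left(-2\right) \left(-7\right) = \left(-2\right) \left(-7\right) = 14$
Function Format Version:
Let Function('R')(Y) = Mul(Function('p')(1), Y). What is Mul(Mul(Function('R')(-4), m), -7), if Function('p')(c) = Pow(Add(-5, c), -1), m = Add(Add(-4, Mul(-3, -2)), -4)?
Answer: 14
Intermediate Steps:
m = -2 (m = Add(Add(-4, 6), -4) = Add(2, -4) = -2)
Function('R')(Y) = Mul(Rational(-1, 4), Y) (Function('R')(Y) = Mul(Pow(Add(-5, 1), -1), Y) = Mul(Pow(-4, -1), Y) = Mul(Rational(-1, 4), Y))
Mul(Mul(Function('R')(-4), m), -7) = Mul(Mul(Mul(Rational(-1, 4), -4), -2), -7) = Mul(Mul(1, -2), -7) = Mul(-2, -7) = 14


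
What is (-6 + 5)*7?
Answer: -7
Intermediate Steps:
(-6 + 5)*7 = -1*7 = -7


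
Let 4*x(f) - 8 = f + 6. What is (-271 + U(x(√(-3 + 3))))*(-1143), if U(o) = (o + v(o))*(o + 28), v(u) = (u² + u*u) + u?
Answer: -3297555/4 ≈ -8.2439e+5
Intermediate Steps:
v(u) = u + 2*u² (v(u) = (u² + u²) + u = 2*u² + u = u + 2*u²)
x(f) = 7/2 + f/4 (x(f) = 2 + (f + 6)/4 = 2 + (6 + f)/4 = 2 + (3/2 + f/4) = 7/2 + f/4)
U(o) = (28 + o)*(o + o*(1 + 2*o)) (U(o) = (o + o*(1 + 2*o))*(o + 28) = (o + o*(1 + 2*o))*(28 + o) = (28 + o)*(o + o*(1 + 2*o)))
(-271 + U(x(√(-3 + 3))))*(-1143) = (-271 + 2*(7/2 + √(-3 + 3)/4)*(28 + (7/2 + √(-3 + 3)/4)² + 29*(7/2 + √(-3 + 3)/4)))*(-1143) = (-271 + 2*(7/2 + √0/4)*(28 + (7/2 + √0/4)² + 29*(7/2 + √0/4)))*(-1143) = (-271 + 2*(7/2 + (¼)*0)*(28 + (7/2 + (¼)*0)² + 29*(7/2 + (¼)*0)))*(-1143) = (-271 + 2*(7/2 + 0)*(28 + (7/2 + 0)² + 29*(7/2 + 0)))*(-1143) = (-271 + 2*(7/2)*(28 + (7/2)² + 29*(7/2)))*(-1143) = (-271 + 2*(7/2)*(28 + 49/4 + 203/2))*(-1143) = (-271 + 2*(7/2)*(567/4))*(-1143) = (-271 + 3969/4)*(-1143) = (2885/4)*(-1143) = -3297555/4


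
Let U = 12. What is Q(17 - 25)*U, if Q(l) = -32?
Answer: -384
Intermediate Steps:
Q(17 - 25)*U = -32*12 = -384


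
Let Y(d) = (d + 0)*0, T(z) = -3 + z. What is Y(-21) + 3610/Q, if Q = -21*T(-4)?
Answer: 3610/147 ≈ 24.558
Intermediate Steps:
Y(d) = 0 (Y(d) = d*0 = 0)
Q = 147 (Q = -21*(-3 - 4) = -21*(-7) = 147)
Y(-21) + 3610/Q = 0 + 3610/147 = 3610/147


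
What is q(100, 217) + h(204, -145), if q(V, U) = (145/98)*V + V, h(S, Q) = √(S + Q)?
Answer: 12150/49 + √59 ≈ 255.64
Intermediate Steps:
h(S, Q) = √(Q + S)
q(V, U) = 243*V/98 (q(V, U) = (145*(1/98))*V + V = 145*V/98 + V = 243*V/98)
q(100, 217) + h(204, -145) = (243/98)*100 + √(-145 + 204) = 12150/49 + √59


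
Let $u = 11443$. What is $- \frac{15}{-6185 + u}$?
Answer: $- \frac{15}{5258} \approx -0.0028528$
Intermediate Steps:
$- \frac{15}{-6185 + u} = - \frac{15}{-6185 + 11443} = - \frac{15}{5258}$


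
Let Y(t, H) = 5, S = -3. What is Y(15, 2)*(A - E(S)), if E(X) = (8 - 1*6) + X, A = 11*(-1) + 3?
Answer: -35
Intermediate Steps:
A = -8 (A = -11 + 3 = -8)
E(X) = 2 + X (E(X) = (8 - 6) + X = 2 + X)
Y(15, 2)*(A - E(S)) = 5*(-8 - (2 - 3)) = 5*(-8 - 1*(-1)) = 5*(-8 + 1) = 5*(-7) = -35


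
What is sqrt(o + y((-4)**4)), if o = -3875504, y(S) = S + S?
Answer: 4*I*sqrt(242187) ≈ 1968.5*I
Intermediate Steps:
y(S) = 2*S
sqrt(o + y((-4)**4)) = sqrt(-3875504 + 2*(-4)**4) = sqrt(-3875504 + 2*256) = sqrt(-3875504 + 512) = sqrt(-3874992) = 4*I*sqrt(242187)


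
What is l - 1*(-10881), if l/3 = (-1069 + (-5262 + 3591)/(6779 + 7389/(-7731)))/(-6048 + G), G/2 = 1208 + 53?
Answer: 74466978953529/6843190280 ≈ 10882.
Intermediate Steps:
G = 2522 (G = 2*(1208 + 53) = 2*1261 = 2522)
l = 6225516849/6843190280 (l = 3*((-1069 + (-5262 + 3591)/(6779 + 7389/(-7731)))/(-6048 + 2522)) = 3*((-1069 - 1671/(6779 + 7389*(-1/7731)))/(-3526)) = 3*((-1069 - 1671/(6779 - 821/859))*(-1/3526)) = 3*((-1069 - 1671/5822340/859)*(-1/3526)) = 3*((-1069 - 1671*859/5822340)*(-1/3526)) = 3*((-1069 - 478463/1940780)*(-1/3526)) = 3*(-2075172283/1940780*(-1/3526)) = 3*(2075172283/6843190280) = 6225516849/6843190280 ≈ 0.90974)
l - 1*(-10881) = 6225516849/6843190280 - 1*(-10881) = 6225516849/6843190280 + 10881 = 74466978953529/6843190280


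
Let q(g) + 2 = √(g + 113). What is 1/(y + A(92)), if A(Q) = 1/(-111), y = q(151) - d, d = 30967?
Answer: -47696145/1477101937607 - 12321*√66/5908407750428 ≈ -3.2307e-5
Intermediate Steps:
q(g) = -2 + √(113 + g) (q(g) = -2 + √(g + 113) = -2 + √(113 + g))
y = -30969 + 2*√66 (y = (-2 + √(113 + 151)) - 1*30967 = (-2 + √264) - 30967 = (-2 + 2*√66) - 30967 = -30969 + 2*√66 ≈ -30953.)
A(Q) = -1/111
1/(y + A(92)) = 1/((-30969 + 2*√66) - 1/111) = 1/(-3437560/111 + 2*√66)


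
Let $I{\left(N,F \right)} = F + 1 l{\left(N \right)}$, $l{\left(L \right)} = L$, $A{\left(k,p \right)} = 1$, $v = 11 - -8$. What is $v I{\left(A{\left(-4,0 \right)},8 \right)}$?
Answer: $171$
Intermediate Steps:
$v = 19$ ($v = 11 + 8 = 19$)
$I{\left(N,F \right)} = F + N$ ($I{\left(N,F \right)} = F + 1 N = F + N$)
$v I{\left(A{\left(-4,0 \right)},8 \right)} = 19 \left(8 + 1\right) = 19 \cdot 9 = 171$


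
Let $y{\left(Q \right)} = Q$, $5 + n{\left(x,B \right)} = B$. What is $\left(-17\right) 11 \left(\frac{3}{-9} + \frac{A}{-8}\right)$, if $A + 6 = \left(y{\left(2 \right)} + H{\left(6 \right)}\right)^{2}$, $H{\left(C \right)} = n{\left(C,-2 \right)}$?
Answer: $\frac{12155}{24} \approx 506.46$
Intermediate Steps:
$n{\left(x,B \right)} = -5 + B$
$H{\left(C \right)} = -7$ ($H{\left(C \right)} = -5 - 2 = -7$)
$A = 19$ ($A = -6 + \left(2 - 7\right)^{2} = -6 + \left(-5\right)^{2} = -6 + 25 = 19$)
$\left(-17\right) 11 \left(\frac{3}{-9} + \frac{A}{-8}\right) = \left(-17\right) 11 \left(\frac{3}{-9} + \frac{19}{-8}\right) = - 187 \left(3 \left(- \frac{1}{9}\right) + 19 \left(- \frac{1}{8}\right)\right) = - 187 \left(- \frac{1}{3} - \frac{19}{8}\right) = \left(-187\right) \left(- \frac{65}{24}\right) = \frac{12155}{24}$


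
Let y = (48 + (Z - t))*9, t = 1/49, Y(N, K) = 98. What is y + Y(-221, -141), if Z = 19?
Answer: 34340/49 ≈ 700.82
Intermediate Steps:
t = 1/49 ≈ 0.020408
y = 29538/49 (y = (48 + (19 - 1*1/49))*9 = (48 + (19 - 1/49))*9 = (48 + 930/49)*9 = (3282/49)*9 = 29538/49 ≈ 602.82)
y + Y(-221, -141) = 29538/49 + 98 = 34340/49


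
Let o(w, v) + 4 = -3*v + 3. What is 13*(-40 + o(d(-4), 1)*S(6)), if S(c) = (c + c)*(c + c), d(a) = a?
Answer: -8008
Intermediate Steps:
S(c) = 4*c² (S(c) = (2*c)*(2*c) = 4*c²)
o(w, v) = -1 - 3*v (o(w, v) = -4 + (-3*v + 3) = -4 + (3 - 3*v) = -1 - 3*v)
13*(-40 + o(d(-4), 1)*S(6)) = 13*(-40 + (-1 - 3*1)*(4*6²)) = 13*(-40 + (-1 - 3)*(4*36)) = 13*(-40 - 4*144) = 13*(-40 - 576) = 13*(-616) = -8008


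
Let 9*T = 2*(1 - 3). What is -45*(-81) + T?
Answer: 32801/9 ≈ 3644.6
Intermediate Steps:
T = -4/9 (T = (2*(1 - 3))/9 = (2*(-2))/9 = (⅑)*(-4) = -4/9 ≈ -0.44444)
-45*(-81) + T = -45*(-81) - 4/9 = 3645 - 4/9 = 32801/9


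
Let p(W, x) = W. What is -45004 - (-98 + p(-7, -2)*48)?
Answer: -44570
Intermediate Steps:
-45004 - (-98 + p(-7, -2)*48) = -45004 - (-98 - 7*48) = -45004 - (-98 - 336) = -45004 - 1*(-434) = -45004 + 434 = -44570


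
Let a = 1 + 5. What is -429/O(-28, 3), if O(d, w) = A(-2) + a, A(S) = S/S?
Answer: -429/7 ≈ -61.286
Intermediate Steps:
a = 6
A(S) = 1
O(d, w) = 7 (O(d, w) = 1 + 6 = 7)
-429/O(-28, 3) = -429/7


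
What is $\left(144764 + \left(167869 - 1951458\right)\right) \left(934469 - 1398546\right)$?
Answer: $760540989525$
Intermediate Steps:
$\left(144764 + \left(167869 - 1951458\right)\right) \left(934469 - 1398546\right) = \left(144764 + \left(167869 - 1951458\right)\right) \left(-464077\right) = \left(144764 - 1783589\right) \left(-464077\right) = \left(-1638825\right) \left(-464077\right) = 760540989525$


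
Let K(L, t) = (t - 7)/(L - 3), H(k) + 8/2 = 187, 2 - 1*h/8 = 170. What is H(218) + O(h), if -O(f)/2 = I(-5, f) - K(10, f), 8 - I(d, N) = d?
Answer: -229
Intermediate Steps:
h = -1344 (h = 16 - 8*170 = 16 - 1360 = -1344)
I(d, N) = 8 - d
H(k) = 183 (H(k) = -4 + 187 = 183)
K(L, t) = (-7 + t)/(-3 + L)
O(f) = -28 + 2*f/7 (O(f) = -2*((8 - 1*(-5)) - (-7 + f)/(-3 + 10)) = -2*((8 + 5) - (-7 + f)/7) = -2*(13 - (-7 + f)/7) = -2*(13 - (-1 + f/7)) = -2*(13 + (1 - f/7)) = -2*(14 - f/7) = -28 + 2*f/7)
H(218) + O(h) = 183 + (-28 + (2/7)*(-1344)) = 183 + (-28 - 384) = 183 - 412 = -229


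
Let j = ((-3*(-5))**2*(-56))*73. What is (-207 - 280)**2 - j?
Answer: 1156969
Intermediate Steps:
j = -919800 (j = (15**2*(-56))*73 = (225*(-56))*73 = -12600*73 = -919800)
(-207 - 280)**2 - j = (-207 - 280)**2 - 1*(-919800) = (-487)**2 + 919800 = 237169 + 919800 = 1156969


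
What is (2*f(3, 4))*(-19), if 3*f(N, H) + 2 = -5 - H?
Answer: 418/3 ≈ 139.33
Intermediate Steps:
f(N, H) = -7/3 - H/3 (f(N, H) = -⅔ + (-5 - H)/3 = -⅔ + (-5/3 - H/3) = -7/3 - H/3)
(2*f(3, 4))*(-19) = (2*(-7/3 - ⅓*4))*(-19) = (2*(-7/3 - 4/3))*(-19) = (2*(-11/3))*(-19) = -22/3*(-19) = 418/3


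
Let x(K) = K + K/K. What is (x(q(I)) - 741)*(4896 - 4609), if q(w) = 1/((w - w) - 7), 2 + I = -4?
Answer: -212421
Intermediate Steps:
I = -6 (I = -2 - 4 = -6)
q(w) = -1/7 (q(w) = 1/(0 - 7) = 1/(-7) = -1/7)
x(K) = 1 + K (x(K) = K + 1 = 1 + K)
(x(q(I)) - 741)*(4896 - 4609) = ((1 - 1/7) - 741)*(4896 - 4609) = (6/7 - 741)*287 = -5181/7*287 = -212421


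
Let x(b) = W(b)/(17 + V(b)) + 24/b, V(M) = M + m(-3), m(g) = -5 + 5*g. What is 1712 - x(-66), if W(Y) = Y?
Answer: 432986/253 ≈ 1711.4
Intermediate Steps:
V(M) = -20 + M (V(M) = M + (-5 + 5*(-3)) = M + (-5 - 15) = M - 20 = -20 + M)
x(b) = 24/b + b/(-3 + b) (x(b) = b/(17 + (-20 + b)) + 24/b = b/(-3 + b) + 24/b = 24/b + b/(-3 + b))
1712 - x(-66) = 1712 - (-72 + (-66)² + 24*(-66))/((-66)*(-3 - 66)) = 1712 - (-1)*(-72 + 4356 - 1584)/(66*(-69)) = 1712 - (-1)*(-1)*2700/(66*69) = 1712 - 1*150/253 = 1712 - 150/253 = 432986/253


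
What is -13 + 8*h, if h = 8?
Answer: 51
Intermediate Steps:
-13 + 8*h = -13 + 8*8 = -13 + 64 = 51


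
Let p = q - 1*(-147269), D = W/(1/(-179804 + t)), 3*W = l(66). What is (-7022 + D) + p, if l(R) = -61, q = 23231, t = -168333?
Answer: 21726791/3 ≈ 7.2423e+6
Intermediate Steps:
W = -61/3 (W = (⅓)*(-61) = -61/3 ≈ -20.333)
D = 21236357/3 (D = -61/(3*(1/(-179804 - 168333))) = -61/(3*(1/(-348137))) = -61/(3*(-1/348137)) = -61/3*(-348137) = 21236357/3 ≈ 7.0788e+6)
p = 170500 (p = 23231 - 1*(-147269) = 23231 + 147269 = 170500)
(-7022 + D) + p = (-7022 + 21236357/3) + 170500 = 21215291/3 + 170500 = 21726791/3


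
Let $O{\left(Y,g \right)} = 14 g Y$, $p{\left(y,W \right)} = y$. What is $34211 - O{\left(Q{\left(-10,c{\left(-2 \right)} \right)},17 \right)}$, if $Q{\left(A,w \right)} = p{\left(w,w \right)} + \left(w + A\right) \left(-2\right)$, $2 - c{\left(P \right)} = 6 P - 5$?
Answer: $33973$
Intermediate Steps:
$c{\left(P \right)} = 7 - 6 P$ ($c{\left(P \right)} = 2 - \left(6 P - 5\right) = 2 - \left(-5 + 6 P\right) = 7 - 6 P$)
$Q{\left(A,w \right)} = - w - 2 A$ ($Q{\left(A,w \right)} = w + \left(w + A\right) \left(-2\right) = w + \left(A + w\right) \left(-2\right) = w - \left(2 A + 2 w\right) = - w - 2 A$)
$O{\left(Y,g \right)} = 14 Y g$
$34211 - O{\left(Q{\left(-10,c{\left(-2 \right)} \right)},17 \right)} = 34211 - 14 \left(- (7 - -12) - -20\right) 17 = 34211 - 14 \left(- (7 + 12) + 20\right) 17 = 34211 - 14 \left(\left(-1\right) 19 + 20\right) 17 = 34211 - 14 \left(-19 + 20\right) 17 = 34211 - 14 \cdot 1 \cdot 17 = 34211 - 238 = 33973$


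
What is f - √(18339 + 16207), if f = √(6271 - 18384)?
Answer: -√34546 + I*√12113 ≈ -185.87 + 110.06*I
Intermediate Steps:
f = I*√12113 (f = √(-12113) = I*√12113 ≈ 110.06*I)
f - √(18339 + 16207) = I*√12113 - √(18339 + 16207) = I*√12113 - √34546 = -√34546 + I*√12113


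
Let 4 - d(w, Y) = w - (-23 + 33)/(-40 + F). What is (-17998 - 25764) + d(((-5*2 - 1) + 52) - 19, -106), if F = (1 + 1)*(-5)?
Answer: -218901/5 ≈ -43780.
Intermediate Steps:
F = -10 (F = 2*(-5) = -10)
d(w, Y) = 19/5 - w (d(w, Y) = 4 - (w - (-23 + 33)/(-40 - 10)) = 4 - (w - 10/(-50)) = 4 - (w - 10*(-1)/50) = 4 - (w - 1*(-⅕)) = 4 - (w + ⅕) = 4 - (⅕ + w) = 4 + (-⅕ - w) = 19/5 - w)
(-17998 - 25764) + d(((-5*2 - 1) + 52) - 19, -106) = (-17998 - 25764) + (19/5 - (((-5*2 - 1) + 52) - 19)) = -43762 + (19/5 - (((-10 - 1) + 52) - 19)) = -43762 + (19/5 - ((-11 + 52) - 19)) = -43762 + (19/5 - (41 - 19)) = -43762 + (19/5 - 1*22) = -43762 + (19/5 - 22) = -43762 - 91/5 = -218901/5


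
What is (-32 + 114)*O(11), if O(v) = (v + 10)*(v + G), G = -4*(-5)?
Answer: 53382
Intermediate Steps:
G = 20
O(v) = (10 + v)*(20 + v) (O(v) = (v + 10)*(v + 20) = (10 + v)*(20 + v))
(-32 + 114)*O(11) = (-32 + 114)*(200 + 11**2 + 30*11) = 82*(200 + 121 + 330) = 82*651 = 53382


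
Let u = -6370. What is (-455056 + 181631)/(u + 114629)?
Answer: -273425/108259 ≈ -2.5257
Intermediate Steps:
(-455056 + 181631)/(u + 114629) = (-455056 + 181631)/(-6370 + 114629) = -273425/108259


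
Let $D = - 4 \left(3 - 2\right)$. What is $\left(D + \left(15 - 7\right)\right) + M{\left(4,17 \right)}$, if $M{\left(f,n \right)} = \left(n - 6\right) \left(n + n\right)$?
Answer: $378$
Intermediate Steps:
$M{\left(f,n \right)} = 2 n \left(-6 + n\right)$ ($M{\left(f,n \right)} = \left(-6 + n\right) 2 n = 2 n \left(-6 + n\right)$)
$D = -4$ ($D = \left(-4\right) 1 = -4$)
$\left(D + \left(15 - 7\right)\right) + M{\left(4,17 \right)} = \left(-4 + \left(15 - 7\right)\right) + 2 \cdot 17 \left(-6 + 17\right) = \left(-4 + \left(15 - 7\right)\right) + 2 \cdot 17 \cdot 11 = \left(-4 + 8\right) + 374 = 4 + 374 = 378$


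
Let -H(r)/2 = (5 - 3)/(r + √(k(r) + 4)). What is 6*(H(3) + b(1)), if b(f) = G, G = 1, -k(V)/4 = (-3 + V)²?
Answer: 6/5 ≈ 1.2000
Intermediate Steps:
k(V) = -4*(-3 + V)²
H(r) = -4/(r + √(4 - 4*(-3 + r)²)) (H(r) = -2*(5 - 3)/(r + √(-4*(-3 + r)² + 4)) = -4/(r + √(4 - 4*(-3 + r)²)))
b(f) = 1
6*(H(3) + b(1)) = 6*(-4/(3 + 2*√(1 - (-3 + 3)²)) + 1) = 6*(-4/(3 + 2*√(1 - 1*0²)) + 1) = 6*(-4/(3 + 2*√(1 - 1*0)) + 1) = 6*(-4/(3 + 2*√(1 + 0)) + 1) = 6*(-4/(3 + 2*√1) + 1) = 6*(-4/(3 + 2*1) + 1) = 6*(-4/(3 + 2) + 1) = 6*(-4/5 + 1) = 6*(-4*⅕ + 1) = 6*(-⅘ + 1) = 6*(⅕) = 6/5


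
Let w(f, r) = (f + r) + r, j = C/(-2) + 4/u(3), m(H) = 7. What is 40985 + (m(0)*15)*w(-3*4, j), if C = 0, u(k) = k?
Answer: 40005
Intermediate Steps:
j = 4/3 (j = 0/(-2) + 4/3 = 0*(-½) + 4*(⅓) = 0 + 4/3 = 4/3 ≈ 1.3333)
w(f, r) = f + 2*r
40985 + (m(0)*15)*w(-3*4, j) = 40985 + (7*15)*(-3*4 + 2*(4/3)) = 40985 + 105*(-12 + 8/3) = 40985 + 105*(-28/3) = 40985 - 980 = 40005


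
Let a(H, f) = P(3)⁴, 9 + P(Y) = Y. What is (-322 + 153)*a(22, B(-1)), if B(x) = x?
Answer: -219024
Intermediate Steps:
P(Y) = -9 + Y
a(H, f) = 1296 (a(H, f) = (-9 + 3)⁴ = (-6)⁴ = 1296)
(-322 + 153)*a(22, B(-1)) = (-322 + 153)*1296 = -169*1296 = -219024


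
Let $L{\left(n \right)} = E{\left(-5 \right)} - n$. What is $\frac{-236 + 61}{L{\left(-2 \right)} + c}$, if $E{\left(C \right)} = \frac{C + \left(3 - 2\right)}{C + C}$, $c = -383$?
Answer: $\frac{875}{1903} \approx 0.4598$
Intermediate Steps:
$E{\left(C \right)} = \frac{1 + C}{2 C}$ ($E{\left(C \right)} = \frac{C + \left(3 - 2\right)}{2 C} = \left(C + 1\right) \frac{1}{2 C} = \left(1 + C\right) \frac{1}{2 C} = \frac{1 + C}{2 C}$)
$L{\left(n \right)} = \frac{2}{5} - n$ ($L{\left(n \right)} = \frac{1 - 5}{2 \left(-5\right)} - n = \frac{1}{2} \left(- \frac{1}{5}\right) \left(-4\right) - n = \frac{2}{5} - n$)
$\frac{-236 + 61}{L{\left(-2 \right)} + c} = \frac{-236 + 61}{\left(\frac{2}{5} - -2\right) - 383} = - \frac{175}{\left(\frac{2}{5} + 2\right) - 383} = - \frac{175}{\frac{12}{5} - 383} = - \frac{175}{- \frac{1903}{5}} = \left(-175\right) \left(- \frac{5}{1903}\right) = \frac{875}{1903}$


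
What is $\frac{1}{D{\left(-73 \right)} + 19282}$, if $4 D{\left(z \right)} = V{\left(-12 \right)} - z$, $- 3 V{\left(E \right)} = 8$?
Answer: $\frac{12}{231595} \approx 5.1815 \cdot 10^{-5}$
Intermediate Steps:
$V{\left(E \right)} = - \frac{8}{3}$ ($V{\left(E \right)} = \left(- \frac{1}{3}\right) 8 = - \frac{8}{3}$)
$D{\left(z \right)} = - \frac{2}{3} - \frac{z}{4}$ ($D{\left(z \right)} = \frac{- \frac{8}{3} - z}{4} = - \frac{2}{3} - \frac{z}{4}$)
$\frac{1}{D{\left(-73 \right)} + 19282} = \frac{1}{\left(- \frac{2}{3} - - \frac{73}{4}\right) + 19282} = \frac{1}{\left(- \frac{2}{3} + \frac{73}{4}\right) + 19282} = \frac{1}{\frac{211}{12} + 19282} = \frac{1}{\frac{231595}{12}} = \frac{12}{231595}$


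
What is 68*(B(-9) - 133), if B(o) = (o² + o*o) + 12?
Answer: 2788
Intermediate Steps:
B(o) = 12 + 2*o² (B(o) = (o² + o²) + 12 = 2*o² + 12 = 12 + 2*o²)
68*(B(-9) - 133) = 68*((12 + 2*(-9)²) - 133) = 68*((12 + 2*81) - 133) = 68*((12 + 162) - 133) = 68*(174 - 133) = 68*41 = 2788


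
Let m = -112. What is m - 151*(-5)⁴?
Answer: -94487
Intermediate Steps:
m - 151*(-5)⁴ = -112 - 151*(-5)⁴ = -112 - 151*625 = -112 - 94375 = -94487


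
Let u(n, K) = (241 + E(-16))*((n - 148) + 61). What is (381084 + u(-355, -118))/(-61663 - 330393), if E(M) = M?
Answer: -140817/196028 ≈ -0.71835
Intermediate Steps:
u(n, K) = -19575 + 225*n (u(n, K) = (241 - 16)*((n - 148) + 61) = 225*((-148 + n) + 61) = 225*(-87 + n) = -19575 + 225*n)
(381084 + u(-355, -118))/(-61663 - 330393) = (381084 + (-19575 + 225*(-355)))/(-61663 - 330393) = (381084 + (-19575 - 79875))/(-392056) = (381084 - 99450)*(-1/392056) = 281634*(-1/392056) = -140817/196028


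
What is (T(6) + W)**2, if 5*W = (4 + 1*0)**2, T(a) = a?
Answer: 2116/25 ≈ 84.640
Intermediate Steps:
W = 16/5 (W = (4 + 1*0)**2/5 = (4 + 0)**2/5 = (1/5)*4**2 = (1/5)*16 = 16/5 ≈ 3.2000)
(T(6) + W)**2 = (6 + 16/5)**2 = (46/5)**2 = 2116/25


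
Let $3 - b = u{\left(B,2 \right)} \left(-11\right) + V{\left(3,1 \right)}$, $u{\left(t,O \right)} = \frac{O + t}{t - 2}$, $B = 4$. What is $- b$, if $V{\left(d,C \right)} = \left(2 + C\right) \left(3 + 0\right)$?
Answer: $-27$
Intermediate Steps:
$u{\left(t,O \right)} = \frac{O + t}{-2 + t}$
$V{\left(d,C \right)} = 6 + 3 C$ ($V{\left(d,C \right)} = \left(2 + C\right) 3 = 6 + 3 C$)
$b = 27$ ($b = 3 - \left(\frac{2 + 4}{-2 + 4} \left(-11\right) + \left(6 + 3 \cdot 1\right)\right) = 3 - \left(\frac{1}{2} \cdot 6 \left(-11\right) + \left(6 + 3\right)\right) = 3 - \left(\frac{1}{2} \cdot 6 \left(-11\right) + 9\right) = 3 - \left(3 \left(-11\right) + 9\right) = 3 - \left(-33 + 9\right) = 3 - -24 = 3 + 24 = 27$)
$- b = \left(-1\right) 27 = -27$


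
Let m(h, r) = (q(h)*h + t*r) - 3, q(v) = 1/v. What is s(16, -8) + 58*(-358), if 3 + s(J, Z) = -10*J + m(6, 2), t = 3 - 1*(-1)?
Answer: -20921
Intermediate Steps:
t = 4 (t = 3 + 1 = 4)
m(h, r) = -2 + 4*r (m(h, r) = (h/h + 4*r) - 3 = (1 + 4*r) - 3 = -2 + 4*r)
s(J, Z) = 3 - 10*J (s(J, Z) = -3 + (-10*J + (-2 + 4*2)) = -3 + (-10*J + (-2 + 8)) = -3 + (-10*J + 6) = -3 + (6 - 10*J) = 3 - 10*J)
s(16, -8) + 58*(-358) = (3 - 10*16) + 58*(-358) = (3 - 160) - 20764 = -157 - 20764 = -20921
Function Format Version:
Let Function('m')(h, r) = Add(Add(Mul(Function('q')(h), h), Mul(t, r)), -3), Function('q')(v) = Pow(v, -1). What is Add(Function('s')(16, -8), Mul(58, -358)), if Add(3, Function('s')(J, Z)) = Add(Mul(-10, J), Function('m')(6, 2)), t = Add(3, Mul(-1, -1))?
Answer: -20921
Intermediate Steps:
t = 4 (t = Add(3, 1) = 4)
Function('m')(h, r) = Add(-2, Mul(4, r)) (Function('m')(h, r) = Add(Add(Mul(Pow(h, -1), h), Mul(4, r)), -3) = Add(Add(1, Mul(4, r)), -3) = Add(-2, Mul(4, r)))
Function('s')(J, Z) = Add(3, Mul(-10, J)) (Function('s')(J, Z) = Add(-3, Add(Mul(-10, J), Add(-2, Mul(4, 2)))) = Add(-3, Add(Mul(-10, J), Add(-2, 8))) = Add(-3, Add(Mul(-10, J), 6)) = Add(-3, Add(6, Mul(-10, J))) = Add(3, Mul(-10, J)))
Add(Function('s')(16, -8), Mul(58, -358)) = Add(Add(3, Mul(-10, 16)), Mul(58, -358)) = Add(Add(3, -160), -20764) = Add(-157, -20764) = -20921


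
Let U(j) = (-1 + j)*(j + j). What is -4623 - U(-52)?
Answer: -10135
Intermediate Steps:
U(j) = 2*j*(-1 + j) (U(j) = (-1 + j)*(2*j) = 2*j*(-1 + j))
-4623 - U(-52) = -4623 - 2*(-52)*(-1 - 52) = -4623 - 2*(-52)*(-53) = -4623 - 1*5512 = -4623 - 5512 = -10135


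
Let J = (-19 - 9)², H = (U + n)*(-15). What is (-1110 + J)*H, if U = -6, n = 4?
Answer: -9780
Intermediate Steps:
H = 30 (H = (-6 + 4)*(-15) = -2*(-15) = 30)
J = 784 (J = (-28)² = 784)
(-1110 + J)*H = (-1110 + 784)*30 = -326*30 = -9780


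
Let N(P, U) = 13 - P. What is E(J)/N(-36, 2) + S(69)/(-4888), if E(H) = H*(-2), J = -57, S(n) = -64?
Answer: 70046/29939 ≈ 2.3396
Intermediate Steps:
E(H) = -2*H
E(J)/N(-36, 2) + S(69)/(-4888) = (-2*(-57))/(13 - 1*(-36)) - 64/(-4888) = 114/(13 + 36) - 64*(-1/4888) = 114/49 + 8/611 = 70046/29939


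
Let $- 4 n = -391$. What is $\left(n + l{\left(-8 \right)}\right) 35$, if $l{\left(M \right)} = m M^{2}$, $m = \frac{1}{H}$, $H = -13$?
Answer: $\frac{168945}{52} \approx 3248.9$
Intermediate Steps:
$n = \frac{391}{4}$ ($n = \left(- \frac{1}{4}\right) \left(-391\right) = \frac{391}{4} \approx 97.75$)
$m = - \frac{1}{13}$ ($m = \frac{1}{-13} = - \frac{1}{13} \approx -0.076923$)
$l{\left(M \right)} = - \frac{M^{2}}{13}$
$\left(n + l{\left(-8 \right)}\right) 35 = \left(\frac{391}{4} - \frac{\left(-8\right)^{2}}{13}\right) 35 = \left(\frac{391}{4} - \frac{64}{13}\right) 35 = \frac{4827}{52} \cdot 35 = \frac{168945}{52}$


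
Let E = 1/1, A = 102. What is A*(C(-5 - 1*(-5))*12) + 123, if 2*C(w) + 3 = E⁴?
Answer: -1101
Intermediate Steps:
E = 1 (E = 1*1 = 1)
C(w) = -1 (C(w) = -3/2 + (½)*1⁴ = -3/2 + (½)*1 = -3/2 + ½ = -1)
A*(C(-5 - 1*(-5))*12) + 123 = 102*(-1*12) + 123 = 102*(-12) + 123 = -1224 + 123 = -1101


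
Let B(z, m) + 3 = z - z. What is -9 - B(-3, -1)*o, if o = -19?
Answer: -66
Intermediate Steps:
B(z, m) = -3 (B(z, m) = -3 + (z - z) = -3 + 0 = -3)
-9 - B(-3, -1)*o = -9 - (-3)*(-19) = -9 - 1*57 = -9 - 57 = -66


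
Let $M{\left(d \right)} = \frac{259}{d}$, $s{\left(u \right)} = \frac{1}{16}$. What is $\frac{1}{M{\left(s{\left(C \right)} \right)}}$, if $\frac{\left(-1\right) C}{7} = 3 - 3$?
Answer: $\frac{1}{4144} \approx 0.00024131$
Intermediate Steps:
$C = 0$ ($C = - 7 \left(3 - 3\right) = \left(-7\right) 0 = 0$)
$s{\left(u \right)} = \frac{1}{16}$
$\frac{1}{M{\left(s{\left(C \right)} \right)}} = \frac{1}{259 \frac{1}{\frac{1}{16}}} = \frac{1}{259 \cdot 16} = \frac{1}{4144}$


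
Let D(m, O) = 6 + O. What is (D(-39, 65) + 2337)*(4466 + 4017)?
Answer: 20427064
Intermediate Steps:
(D(-39, 65) + 2337)*(4466 + 4017) = ((6 + 65) + 2337)*(4466 + 4017) = (71 + 2337)*8483 = 2408*8483 = 20427064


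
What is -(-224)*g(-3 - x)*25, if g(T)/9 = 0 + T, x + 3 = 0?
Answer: 0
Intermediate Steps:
x = -3 (x = -3 + 0 = -3)
g(T) = 9*T (g(T) = 9*(0 + T) = 9*T)
-(-224)*g(-3 - x)*25 = -(-224)*9*(-3 - 1*(-3))*25 = -(-224)*9*(-3 + 3)*25 = -(-224)*9*0*25 = -(-224)*0*25 = -32*0*25 = 0*25 = 0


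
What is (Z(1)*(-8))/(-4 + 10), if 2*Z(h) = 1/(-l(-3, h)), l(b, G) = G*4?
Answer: ⅙ ≈ 0.16667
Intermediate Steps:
l(b, G) = 4*G
Z(h) = -1/(8*h) (Z(h) = 1/(2*((-4*h))) = (-1/(4*h))/2 = -1/(8*h))
(Z(1)*(-8))/(-4 + 10) = (-⅛/1*(-8))/(-4 + 10) = (-⅛*1*(-8))/6 = -⅛*(-8)*(⅙) = 1*(⅙) = ⅙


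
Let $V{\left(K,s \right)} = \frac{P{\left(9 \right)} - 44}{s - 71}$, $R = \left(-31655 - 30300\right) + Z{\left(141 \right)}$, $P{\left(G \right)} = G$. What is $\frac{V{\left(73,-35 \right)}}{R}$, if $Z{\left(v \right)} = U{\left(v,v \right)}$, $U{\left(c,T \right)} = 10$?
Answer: $- \frac{7}{1313234} \approx -5.3304 \cdot 10^{-6}$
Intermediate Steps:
$Z{\left(v \right)} = 10$
$R = -61945$ ($R = \left(-31655 - 30300\right) + 10 = -61955 + 10 = -61945$)
$V{\left(K,s \right)} = - \frac{35}{-71 + s}$ ($V{\left(K,s \right)} = \frac{9 - 44}{s - 71} = - \frac{35}{-71 + s}$)
$\frac{V{\left(73,-35 \right)}}{R} = \frac{\left(-35\right) \frac{1}{-71 - 35}}{-61945} = - \frac{35}{-106} \left(- \frac{1}{61945}\right) = \left(-35\right) \left(- \frac{1}{106}\right) \left(- \frac{1}{61945}\right) = \frac{35}{106} \left(- \frac{1}{61945}\right) = - \frac{7}{1313234}$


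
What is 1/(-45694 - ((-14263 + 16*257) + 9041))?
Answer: -1/44584 ≈ -2.2430e-5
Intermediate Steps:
1/(-45694 - ((-14263 + 16*257) + 9041)) = 1/(-45694 - ((-14263 + 4112) + 9041)) = 1/(-45694 - (-10151 + 9041)) = 1/(-45694 - 1*(-1110)) = 1/(-45694 + 1110) = 1/(-44584) = -1/44584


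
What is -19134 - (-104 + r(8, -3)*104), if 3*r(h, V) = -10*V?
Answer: -20070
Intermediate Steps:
r(h, V) = -10*V/3 (r(h, V) = (-10*V)/3 = -10*V/3)
-19134 - (-104 + r(8, -3)*104) = -19134 - (-104 - 10/3*(-3)*104) = -19134 - (-104 + 10*104) = -19134 - (-104 + 1040) = -19134 - 1*936 = -19134 - 936 = -20070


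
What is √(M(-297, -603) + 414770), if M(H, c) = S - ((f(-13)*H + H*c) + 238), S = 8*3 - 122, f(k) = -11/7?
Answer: √11508938/7 ≈ 484.64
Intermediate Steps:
f(k) = -11/7 (f(k) = -11*⅐ = -11/7)
S = -98 (S = 24 - 122 = -98)
M(H, c) = -336 + 11*H/7 - H*c (M(H, c) = -98 - ((-11*H/7 + H*c) + 238) = -98 - (238 - 11*H/7 + H*c) = -98 + (-238 + 11*H/7 - H*c) = -336 + 11*H/7 - H*c)
√(M(-297, -603) + 414770) = √((-336 + (11/7)*(-297) - 1*(-297)*(-603)) + 414770) = √((-336 - 3267/7 - 179091) + 414770) = √(-1259256/7 + 414770) = √(1644134/7) = √11508938/7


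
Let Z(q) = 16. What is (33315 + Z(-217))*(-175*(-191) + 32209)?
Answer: 2187646854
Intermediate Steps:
(33315 + Z(-217))*(-175*(-191) + 32209) = (33315 + 16)*(-175*(-191) + 32209) = 33331*(33425 + 32209) = 33331*65634 = 2187646854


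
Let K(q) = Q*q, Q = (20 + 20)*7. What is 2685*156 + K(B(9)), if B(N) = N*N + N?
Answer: 444060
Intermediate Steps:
B(N) = N + N² (B(N) = N² + N = N + N²)
Q = 280 (Q = 40*7 = 280)
K(q) = 280*q
2685*156 + K(B(9)) = 2685*156 + 280*(9*(1 + 9)) = 418860 + 280*(9*10) = 418860 + 280*90 = 418860 + 25200 = 444060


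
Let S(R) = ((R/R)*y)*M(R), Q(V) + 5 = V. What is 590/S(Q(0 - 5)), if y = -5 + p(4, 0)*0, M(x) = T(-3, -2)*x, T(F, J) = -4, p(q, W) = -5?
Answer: -59/20 ≈ -2.9500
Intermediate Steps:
Q(V) = -5 + V
M(x) = -4*x
y = -5 (y = -5 - 5*0 = -5 + 0 = -5)
S(R) = 20*R (S(R) = ((R/R)*(-5))*(-4*R) = (1*(-5))*(-4*R) = -(-20)*R = 20*R)
590/S(Q(0 - 5)) = 590/((20*(-5 + (0 - 5)))) = 590/((20*(-5 - 5))) = 590/((20*(-10))) = 590/(-200) = 590*(-1/200) = -59/20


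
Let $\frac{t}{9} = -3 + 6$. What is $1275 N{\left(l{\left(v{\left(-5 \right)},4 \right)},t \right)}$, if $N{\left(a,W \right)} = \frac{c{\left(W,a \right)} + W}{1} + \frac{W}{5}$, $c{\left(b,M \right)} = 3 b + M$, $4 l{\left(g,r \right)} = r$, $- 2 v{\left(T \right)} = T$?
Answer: $145860$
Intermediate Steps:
$v{\left(T \right)} = - \frac{T}{2}$
$l{\left(g,r \right)} = \frac{r}{4}$
$c{\left(b,M \right)} = M + 3 b$
$t = 27$ ($t = 9 \left(-3 + 6\right) = 9 \cdot 3 = 27$)
$N{\left(a,W \right)} = a + \frac{21 W}{5}$ ($N{\left(a,W \right)} = \frac{\left(a + 3 W\right) + W}{1} + \frac{W}{5} = \left(a + 4 W\right) 1 + W \frac{1}{5} = \left(a + 4 W\right) + \frac{W}{5} = a + \frac{21 W}{5}$)
$1275 N{\left(l{\left(v{\left(-5 \right)},4 \right)},t \right)} = 1275 \left(\frac{1}{4} \cdot 4 + \frac{21}{5} \cdot 27\right) = 1275 \left(1 + \frac{567}{5}\right) = 1275 \cdot \frac{572}{5} = 145860$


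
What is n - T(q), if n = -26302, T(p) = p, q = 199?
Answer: -26501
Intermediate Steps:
n - T(q) = -26302 - 1*199 = -26302 - 199 = -26501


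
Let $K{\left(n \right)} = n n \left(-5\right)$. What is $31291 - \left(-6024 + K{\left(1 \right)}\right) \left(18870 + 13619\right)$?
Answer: $195907472$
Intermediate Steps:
$K{\left(n \right)} = - 5 n^{2}$ ($K{\left(n \right)} = n^{2} \left(-5\right) = - 5 n^{2}$)
$31291 - \left(-6024 + K{\left(1 \right)}\right) \left(18870 + 13619\right) = 31291 - \left(-6024 - 5 \cdot 1^{2}\right) \left(18870 + 13619\right) = 31291 - \left(-6024 - 5\right) 32489 = 31291 - \left(-6029\right) 32489 = 31291 - -195876181 = 31291 + 195876181 = 195907472$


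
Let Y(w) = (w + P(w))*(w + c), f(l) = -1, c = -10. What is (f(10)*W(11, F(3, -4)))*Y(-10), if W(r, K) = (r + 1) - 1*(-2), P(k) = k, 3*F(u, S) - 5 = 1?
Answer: -5600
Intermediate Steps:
F(u, S) = 2 (F(u, S) = 5/3 + (⅓)*1 = 5/3 + ⅓ = 2)
W(r, K) = 3 + r (W(r, K) = (1 + r) + 2 = 3 + r)
Y(w) = 2*w*(-10 + w) (Y(w) = (w + w)*(w - 10) = (2*w)*(-10 + w) = 2*w*(-10 + w))
(f(10)*W(11, F(3, -4)))*Y(-10) = (-(3 + 11))*(2*(-10)*(-10 - 10)) = (-1*14)*(2*(-10)*(-20)) = -14*400 = -5600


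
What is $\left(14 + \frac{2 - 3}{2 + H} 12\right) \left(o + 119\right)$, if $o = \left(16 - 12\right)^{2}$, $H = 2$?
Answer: $1485$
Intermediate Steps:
$o = 16$ ($o = 4^{2} = 16$)
$\left(14 + \frac{2 - 3}{2 + H} 12\right) \left(o + 119\right) = \left(14 + \frac{2 - 3}{2 + 2} \cdot 12\right) \left(16 + 119\right) = \left(14 + - \frac{1}{4} \cdot 12\right) 135 = \left(14 + \left(-1\right) \frac{1}{4} \cdot 12\right) 135 = \left(14 - 3\right) 135 = 11 \cdot 135 = 1485$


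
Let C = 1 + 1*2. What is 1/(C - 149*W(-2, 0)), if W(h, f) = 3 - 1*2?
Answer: -1/146 ≈ -0.0068493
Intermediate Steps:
W(h, f) = 1 (W(h, f) = 3 - 2 = 1)
C = 3 (C = 1 + 2 = 3)
1/(C - 149*W(-2, 0)) = 1/(3 - 149*1) = 1/(3 - 149) = 1/(-146) = -1/146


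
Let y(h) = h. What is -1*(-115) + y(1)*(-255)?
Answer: -140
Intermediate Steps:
-1*(-115) + y(1)*(-255) = -1*(-115) + 1*(-255) = 115 - 255 = -140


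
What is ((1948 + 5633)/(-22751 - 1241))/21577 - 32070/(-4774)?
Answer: 8300906686593/1235691141608 ≈ 6.7176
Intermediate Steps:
((1948 + 5633)/(-22751 - 1241))/21577 - 32070/(-4774) = (7581/(-23992))*(1/21577) - 32070*(-1/4774) = (7581*(-1/23992))*(1/21577) + 16035/2387 = -7581/23992*1/21577 + 16035/2387 = -7581/517675384 + 16035/2387 = 8300906686593/1235691141608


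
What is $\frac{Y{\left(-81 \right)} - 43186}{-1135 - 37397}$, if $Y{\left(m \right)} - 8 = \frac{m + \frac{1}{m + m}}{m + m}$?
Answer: $\frac{1133150309}{1011233808} \approx 1.1206$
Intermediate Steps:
$Y{\left(m \right)} = 8 + \frac{m + \frac{1}{2 m}}{2 m}$ ($Y{\left(m \right)} = 8 + \frac{m + \frac{1}{m + m}}{m + m} = 8 + \frac{m + \frac{1}{2 m}}{2 m}$)
$\frac{Y{\left(-81 \right)} - 43186}{-1135 - 37397} = \frac{\left(\frac{17}{2} + \frac{1}{4 \cdot 6561}\right) - 43186}{-1135 - 37397} = \frac{\left(\frac{17}{2} + \frac{1}{4} \cdot \frac{1}{6561}\right) - 43186}{-38532} = \left(\left(\frac{17}{2} + \frac{1}{26244}\right) - 43186\right) \left(- \frac{1}{38532}\right) = \left(\frac{223075}{26244} - 43186\right) \left(- \frac{1}{38532}\right) = \left(- \frac{1133150309}{26244}\right) \left(- \frac{1}{38532}\right) = \frac{1133150309}{1011233808}$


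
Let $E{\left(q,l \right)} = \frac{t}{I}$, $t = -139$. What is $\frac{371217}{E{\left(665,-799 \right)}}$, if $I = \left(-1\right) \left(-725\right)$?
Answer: $- \frac{269132325}{139} \approx -1.9362 \cdot 10^{6}$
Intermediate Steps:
$I = 725$
$E{\left(q,l \right)} = - \frac{139}{725}$
$\frac{371217}{E{\left(665,-799 \right)}} = \frac{371217}{- \frac{139}{725}} = 371217 \left(- \frac{725}{139}\right) = - \frac{269132325}{139}$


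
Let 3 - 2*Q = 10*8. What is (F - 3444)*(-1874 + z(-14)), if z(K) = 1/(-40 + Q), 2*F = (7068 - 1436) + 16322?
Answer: -2216359260/157 ≈ -1.4117e+7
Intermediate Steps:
Q = -77/2 (Q = 3/2 - 5*8 = 3/2 - ½*80 = 3/2 - 40 = -77/2 ≈ -38.500)
F = 10977 (F = ((7068 - 1436) + 16322)/2 = (5632 + 16322)/2 = (½)*21954 = 10977)
z(K) = -2/157 (z(K) = 1/(-40 - 77/2) = 1/(-157/2) = -2/157)
(F - 3444)*(-1874 + z(-14)) = (10977 - 3444)*(-1874 - 2/157) = 7533*(-294220/157) = -2216359260/157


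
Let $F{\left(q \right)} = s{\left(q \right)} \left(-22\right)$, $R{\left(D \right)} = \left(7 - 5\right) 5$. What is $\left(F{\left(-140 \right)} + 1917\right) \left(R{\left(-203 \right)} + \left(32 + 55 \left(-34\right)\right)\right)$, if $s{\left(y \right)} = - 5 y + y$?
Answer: $19016684$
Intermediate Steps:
$R{\left(D \right)} = 10$ ($R{\left(D \right)} = 2 \cdot 5 = 10$)
$s{\left(y \right)} = - 4 y$
$F{\left(q \right)} = 88 q$ ($F{\left(q \right)} = - 4 q \left(-22\right) = 88 q$)
$\left(F{\left(-140 \right)} + 1917\right) \left(R{\left(-203 \right)} + \left(32 + 55 \left(-34\right)\right)\right) = \left(88 \left(-140\right) + 1917\right) \left(10 + \left(32 + 55 \left(-34\right)\right)\right) = \left(-12320 + 1917\right) \left(10 + \left(32 - 1870\right)\right) = - 10403 \left(10 - 1838\right) = \left(-10403\right) \left(-1828\right) = 19016684$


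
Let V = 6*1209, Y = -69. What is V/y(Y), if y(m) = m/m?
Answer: 7254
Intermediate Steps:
y(m) = 1
V = 7254
V/y(Y) = 7254/1 = 7254*1 = 7254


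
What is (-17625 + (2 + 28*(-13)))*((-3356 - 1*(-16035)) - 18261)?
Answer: 100403434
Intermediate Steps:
(-17625 + (2 + 28*(-13)))*((-3356 - 1*(-16035)) - 18261) = (-17625 + (2 - 364))*((-3356 + 16035) - 18261) = (-17625 - 362)*(12679 - 18261) = -17987*(-5582) = 100403434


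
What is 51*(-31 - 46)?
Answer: -3927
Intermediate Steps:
51*(-31 - 46) = 51*(-77) = -3927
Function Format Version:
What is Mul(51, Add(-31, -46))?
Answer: -3927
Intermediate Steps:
Mul(51, Add(-31, -46)) = Mul(51, -77) = -3927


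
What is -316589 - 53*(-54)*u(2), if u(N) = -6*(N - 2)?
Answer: -316589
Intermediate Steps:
u(N) = 12 - 6*N (u(N) = -6*(-2 + N) = 12 - 6*N)
-316589 - 53*(-54)*u(2) = -316589 - 53*(-54)*(12 - 6*2) = -316589 - (-2862)*(12 - 12) = -316589 - (-2862)*0 = -316589 - 1*0 = -316589 + 0 = -316589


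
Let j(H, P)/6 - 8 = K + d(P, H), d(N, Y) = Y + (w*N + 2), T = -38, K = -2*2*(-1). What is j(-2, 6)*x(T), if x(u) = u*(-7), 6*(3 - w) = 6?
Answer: 38304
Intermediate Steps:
w = 2 (w = 3 - ⅙*6 = 3 - 1 = 2)
K = 4 (K = -4*(-1) = 4)
d(N, Y) = 2 + Y + 2*N (d(N, Y) = Y + (2*N + 2) = Y + (2 + 2*N) = 2 + Y + 2*N)
x(u) = -7*u
j(H, P) = 84 + 6*H + 12*P (j(H, P) = 48 + 6*(4 + (2 + H + 2*P)) = 48 + 6*(6 + H + 2*P) = 48 + (36 + 6*H + 12*P) = 84 + 6*H + 12*P)
j(-2, 6)*x(T) = (84 + 6*(-2) + 12*6)*(-7*(-38)) = (84 - 12 + 72)*266 = 144*266 = 38304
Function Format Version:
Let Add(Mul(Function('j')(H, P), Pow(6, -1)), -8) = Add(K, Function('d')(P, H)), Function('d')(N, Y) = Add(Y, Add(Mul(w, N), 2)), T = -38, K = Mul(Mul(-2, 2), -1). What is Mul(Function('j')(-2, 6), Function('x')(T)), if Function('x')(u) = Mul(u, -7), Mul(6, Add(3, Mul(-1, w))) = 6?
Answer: 38304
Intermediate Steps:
w = 2 (w = Add(3, Mul(Rational(-1, 6), 6)) = Add(3, -1) = 2)
K = 4 (K = Mul(-4, -1) = 4)
Function('d')(N, Y) = Add(2, Y, Mul(2, N)) (Function('d')(N, Y) = Add(Y, Add(Mul(2, N), 2)) = Add(Y, Add(2, Mul(2, N))) = Add(2, Y, Mul(2, N)))
Function('x')(u) = Mul(-7, u)
Function('j')(H, P) = Add(84, Mul(6, H), Mul(12, P)) (Function('j')(H, P) = Add(48, Mul(6, Add(4, Add(2, H, Mul(2, P))))) = Add(48, Mul(6, Add(6, H, Mul(2, P)))) = Add(48, Add(36, Mul(6, H), Mul(12, P))) = Add(84, Mul(6, H), Mul(12, P)))
Mul(Function('j')(-2, 6), Function('x')(T)) = Mul(Add(84, Mul(6, -2), Mul(12, 6)), Mul(-7, -38)) = Mul(Add(84, -12, 72), 266) = Mul(144, 266) = 38304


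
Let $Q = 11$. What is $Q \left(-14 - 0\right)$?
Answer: $-154$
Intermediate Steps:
$Q \left(-14 - 0\right) = 11 \left(-14 - 0\right) = 11 \left(-14 + 0\right) = 11 \left(-14\right) = -154$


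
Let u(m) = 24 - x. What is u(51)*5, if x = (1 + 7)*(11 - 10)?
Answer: 80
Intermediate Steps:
x = 8 (x = 8*1 = 8)
u(m) = 16 (u(m) = 24 - 1*8 = 24 - 8 = 16)
u(51)*5 = 16*5 = 80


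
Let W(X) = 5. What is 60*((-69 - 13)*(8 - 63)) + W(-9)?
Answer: 270605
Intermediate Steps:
60*((-69 - 13)*(8 - 63)) + W(-9) = 60*((-69 - 13)*(8 - 63)) + 5 = 60*(-82*(-55)) + 5 = 60*4510 + 5 = 270600 + 5 = 270605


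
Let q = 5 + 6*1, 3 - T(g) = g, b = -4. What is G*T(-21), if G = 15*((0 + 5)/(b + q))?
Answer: 1800/7 ≈ 257.14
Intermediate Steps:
T(g) = 3 - g
q = 11 (q = 5 + 6 = 11)
G = 75/7 (G = 15*((0 + 5)/(-4 + 11)) = 15*(5/7) = 75/7 ≈ 10.714)
G*T(-21) = 75*(3 - 1*(-21))/7 = 75*(3 + 21)/7 = (75/7)*24 = 1800/7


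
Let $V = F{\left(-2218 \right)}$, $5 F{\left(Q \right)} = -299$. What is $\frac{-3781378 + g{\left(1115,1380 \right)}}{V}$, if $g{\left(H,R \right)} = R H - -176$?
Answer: $\frac{11212510}{299} \approx 37500.0$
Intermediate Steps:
$F{\left(Q \right)} = - \frac{299}{5}$ ($F{\left(Q \right)} = \frac{1}{5} \left(-299\right) = - \frac{299}{5}$)
$g{\left(H,R \right)} = 176 + H R$ ($g{\left(H,R \right)} = H R + 176 = 176 + H R$)
$V = - \frac{299}{5} \approx -59.8$
$\frac{-3781378 + g{\left(1115,1380 \right)}}{V} = \frac{-3781378 + \left(176 + 1115 \cdot 1380\right)}{- \frac{299}{5}} = \left(-3781378 + \left(176 + 1538700\right)\right) \left(- \frac{5}{299}\right) = \left(-3781378 + 1538876\right) \left(- \frac{5}{299}\right) = \left(-2242502\right) \left(- \frac{5}{299}\right) = \frac{11212510}{299}$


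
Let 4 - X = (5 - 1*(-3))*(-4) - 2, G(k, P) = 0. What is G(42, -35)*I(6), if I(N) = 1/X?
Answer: 0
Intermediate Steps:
X = 38 (X = 4 - ((5 - 1*(-3))*(-4) - 2) = 4 - ((5 + 3)*(-4) - 2) = 4 - (8*(-4) - 2) = 4 - (-32 - 2) = 4 - 1*(-34) = 4 + 34 = 38)
I(N) = 1/38
G(42, -35)*I(6) = 0*(1/38) = 0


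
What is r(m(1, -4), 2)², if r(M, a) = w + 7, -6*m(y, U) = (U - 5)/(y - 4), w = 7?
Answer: 196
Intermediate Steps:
m(y, U) = -(-5 + U)/(6*(-4 + y)) (m(y, U) = -(U - 5)/(6*(y - 4)) = -(-5 + U)/(6*(-4 + y)))
r(M, a) = 14 (r(M, a) = 7 + 7 = 14)
r(m(1, -4), 2)² = 14² = 196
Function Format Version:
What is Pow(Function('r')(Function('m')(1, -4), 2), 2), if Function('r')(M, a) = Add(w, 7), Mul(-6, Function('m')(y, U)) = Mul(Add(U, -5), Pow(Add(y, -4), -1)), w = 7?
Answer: 196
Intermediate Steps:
Function('m')(y, U) = Mul(Rational(-1, 6), Pow(Add(-4, y), -1), Add(-5, U)) (Function('m')(y, U) = Mul(Rational(-1, 6), Mul(Add(U, -5), Pow(Add(y, -4), -1))) = Mul(Rational(-1, 6), Mul(Add(-5, U), Pow(Add(-4, y), -1))) = Mul(Rational(-1, 6), Mul(Pow(Add(-4, y), -1), Add(-5, U))) = Mul(Rational(-1, 6), Pow(Add(-4, y), -1), Add(-5, U)))
Function('r')(M, a) = 14 (Function('r')(M, a) = Add(7, 7) = 14)
Pow(Function('r')(Function('m')(1, -4), 2), 2) = Pow(14, 2) = 196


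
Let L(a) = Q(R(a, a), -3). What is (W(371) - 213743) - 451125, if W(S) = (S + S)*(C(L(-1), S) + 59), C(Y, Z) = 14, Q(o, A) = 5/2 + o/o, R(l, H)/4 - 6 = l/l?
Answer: -610702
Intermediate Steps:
R(l, H) = 28 (R(l, H) = 24 + 4*(l/l) = 24 + 4*1 = 24 + 4 = 28)
Q(o, A) = 7/2 (Q(o, A) = 5*(1/2) + 1 = 5/2 + 1 = 7/2)
L(a) = 7/2
W(S) = 146*S (W(S) = (S + S)*(14 + 59) = (2*S)*73 = 146*S)
(W(371) - 213743) - 451125 = (146*371 - 213743) - 451125 = (54166 - 213743) - 451125 = -159577 - 451125 = -610702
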